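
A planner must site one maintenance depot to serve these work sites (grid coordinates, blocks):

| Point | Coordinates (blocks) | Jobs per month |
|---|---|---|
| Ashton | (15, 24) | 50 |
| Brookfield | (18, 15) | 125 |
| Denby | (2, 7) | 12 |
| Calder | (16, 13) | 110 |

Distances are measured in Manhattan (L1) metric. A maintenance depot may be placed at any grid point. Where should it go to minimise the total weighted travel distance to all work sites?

(16, 15)

Manhattan distance separates: Σwᵢ(|x−xᵢ|+|y−yᵢ|) = Σwᵢ|x−xᵢ| + Σwᵢ|y−yᵢ|, so x and y are optimised independently as 1-D weighted medians.
Total weight W = 297; half = 148.5.
x-coordinate, sorted with cumulative weight:
  x=2 (Denby, w=12) cum 12
  x=15 (Ashton, w=50) cum 62
  x=16 (Calder, w=110) cum 172  ← median
  x=18 (Brookfield, w=125) cum 297
⇒ x* = 16
y-coordinate, sorted with cumulative weight:
  y=7 (Denby, w=12) cum 12
  y=13 (Calder, w=110) cum 122
  y=15 (Brookfield, w=125) cum 247  ← median
  y=24 (Ashton, w=50) cum 297
⇒ y* = 15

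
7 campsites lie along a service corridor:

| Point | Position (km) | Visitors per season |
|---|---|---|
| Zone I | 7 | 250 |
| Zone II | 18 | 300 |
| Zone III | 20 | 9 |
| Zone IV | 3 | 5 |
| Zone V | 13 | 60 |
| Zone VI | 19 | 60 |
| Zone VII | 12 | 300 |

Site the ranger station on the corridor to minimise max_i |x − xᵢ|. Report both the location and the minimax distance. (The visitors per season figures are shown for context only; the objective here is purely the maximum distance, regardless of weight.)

location 11.5, max distance 8.5

The 1-center on a line is the midpoint of the two extreme points: leftmost at 3, rightmost at 20.
Optimal location = (3 + 20)/2 = 11.5; maximum distance = (20 − 3)/2 = 8.5.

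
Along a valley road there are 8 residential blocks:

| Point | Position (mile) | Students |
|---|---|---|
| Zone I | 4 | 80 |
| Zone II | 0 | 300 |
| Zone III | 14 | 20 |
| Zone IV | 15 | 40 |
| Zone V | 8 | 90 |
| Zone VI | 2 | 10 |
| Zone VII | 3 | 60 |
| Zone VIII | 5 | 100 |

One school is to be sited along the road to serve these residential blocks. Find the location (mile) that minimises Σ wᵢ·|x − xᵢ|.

x = 3

For a sum of weighted absolute distances on a line, the optimum is the weighted median (not the mean). Total weight W = 700; half-weight = 350.
Sort by position and accumulate weight:
  mile 0 (Zone II, w=300) → cum 300
  mile 2 (Zone VI, w=10) → cum 310
  mile 3 (Zone VII, w=60) → cum 370  ≥ 350 → median here
  mile 4 (Zone I, w=80) → cum 450
  mile 5 (Zone VIII, w=100) → cum 550
  mile 8 (Zone V, w=90) → cum 640
  mile 14 (Zone III, w=20) → cum 660
  mile 15 (Zone IV, w=40) → cum 700
Optimal location: mile 3.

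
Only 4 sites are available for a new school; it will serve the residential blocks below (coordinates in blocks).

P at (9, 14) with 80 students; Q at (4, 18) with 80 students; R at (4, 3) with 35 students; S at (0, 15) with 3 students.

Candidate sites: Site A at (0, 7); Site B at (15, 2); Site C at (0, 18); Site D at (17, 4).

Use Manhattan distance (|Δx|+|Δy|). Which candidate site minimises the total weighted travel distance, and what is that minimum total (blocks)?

Total weighted distance at each candidate:
  Site A (0, 7): total = 2784
  Site B (15, 2): total = 4104
  Site C (0, 18): total = 2034
  Site D (17, 4): total = 4174
Minimum is at Site C with total 2034 blocks.

Site C, total 2034 blocks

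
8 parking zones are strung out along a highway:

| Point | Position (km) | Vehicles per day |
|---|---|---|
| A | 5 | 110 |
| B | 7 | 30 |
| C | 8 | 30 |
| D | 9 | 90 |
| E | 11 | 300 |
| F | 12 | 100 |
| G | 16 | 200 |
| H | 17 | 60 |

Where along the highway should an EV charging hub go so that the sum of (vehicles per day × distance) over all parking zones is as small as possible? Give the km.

x = 11

For a sum of weighted absolute distances on a line, the optimum is the weighted median (not the mean). Total weight W = 920; half-weight = 460.
Sort by position and accumulate weight:
  km 5 (A, w=110) → cum 110
  km 7 (B, w=30) → cum 140
  km 8 (C, w=30) → cum 170
  km 9 (D, w=90) → cum 260
  km 11 (E, w=300) → cum 560  ≥ 460 → median here
  km 12 (F, w=100) → cum 660
  km 16 (G, w=200) → cum 860
  km 17 (H, w=60) → cum 920
Optimal location: km 11.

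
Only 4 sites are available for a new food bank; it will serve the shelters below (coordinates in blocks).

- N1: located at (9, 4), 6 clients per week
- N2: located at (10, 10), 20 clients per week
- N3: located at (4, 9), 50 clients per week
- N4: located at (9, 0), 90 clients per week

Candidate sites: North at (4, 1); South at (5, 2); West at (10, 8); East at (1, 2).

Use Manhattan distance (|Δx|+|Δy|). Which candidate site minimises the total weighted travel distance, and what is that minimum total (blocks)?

Total weighted distance at each candidate:
  North (4, 1): total = 1288
  South (5, 2): total = 1236
  West (10, 8): total = 1230
  East (1, 2): total = 1800
Minimum is at West with total 1230 blocks.

West, total 1230 blocks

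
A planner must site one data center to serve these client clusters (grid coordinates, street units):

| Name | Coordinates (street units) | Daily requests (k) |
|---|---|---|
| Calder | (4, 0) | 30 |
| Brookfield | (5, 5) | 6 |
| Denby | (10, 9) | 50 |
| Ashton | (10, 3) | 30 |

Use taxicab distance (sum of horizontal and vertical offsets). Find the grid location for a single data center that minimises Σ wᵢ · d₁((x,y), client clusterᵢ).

(10, 3)

Manhattan distance separates: Σwᵢ(|x−xᵢ|+|y−yᵢ|) = Σwᵢ|x−xᵢ| + Σwᵢ|y−yᵢ|, so x and y are optimised independently as 1-D weighted medians.
Total weight W = 116; half = 58.
x-coordinate, sorted with cumulative weight:
  x=4 (Calder, w=30) cum 30
  x=5 (Brookfield, w=6) cum 36
  x=10 (Denby, w=50) cum 86  ← median
  x=10 (Ashton, w=30) cum 116
⇒ x* = 10
y-coordinate, sorted with cumulative weight:
  y=0 (Calder, w=30) cum 30
  y=3 (Ashton, w=30) cum 60  ← median
  y=5 (Brookfield, w=6) cum 66
  y=9 (Denby, w=50) cum 116
⇒ y* = 3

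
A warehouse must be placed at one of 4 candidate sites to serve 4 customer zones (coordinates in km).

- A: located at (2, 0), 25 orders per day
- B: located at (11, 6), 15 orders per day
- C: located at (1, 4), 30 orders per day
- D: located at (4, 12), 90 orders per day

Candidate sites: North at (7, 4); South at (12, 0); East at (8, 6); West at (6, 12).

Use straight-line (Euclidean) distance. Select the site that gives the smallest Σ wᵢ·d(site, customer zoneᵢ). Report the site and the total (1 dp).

West, total 896.4 km

Total weighted distance at each candidate:
  North (7, 4): total = 1176.1
  South (12, 0): total = 1990.4
  East (8, 6): total = 1124.5
  West (6, 12): total = 896.4
Minimum is at West with total 896.4 km.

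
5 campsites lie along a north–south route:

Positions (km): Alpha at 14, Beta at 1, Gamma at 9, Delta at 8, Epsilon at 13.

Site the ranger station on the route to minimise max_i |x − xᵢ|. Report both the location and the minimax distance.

The 1-center on a line is the midpoint of the two extreme points: leftmost at 1, rightmost at 14.
Optimal location = (1 + 14)/2 = 7.5; maximum distance = (14 − 1)/2 = 6.5.

location 7.5, max distance 6.5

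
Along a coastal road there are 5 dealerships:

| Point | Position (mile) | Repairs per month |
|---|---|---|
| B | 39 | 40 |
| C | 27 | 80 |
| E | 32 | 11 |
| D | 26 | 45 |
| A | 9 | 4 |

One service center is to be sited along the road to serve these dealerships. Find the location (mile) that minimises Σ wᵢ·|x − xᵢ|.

For a sum of weighted absolute distances on a line, the optimum is the weighted median (not the mean). Total weight W = 180; half-weight = 90.
Sort by position and accumulate weight:
  mile 9 (A, w=4) → cum 4
  mile 26 (D, w=45) → cum 49
  mile 27 (C, w=80) → cum 129  ≥ 90 → median here
  mile 32 (E, w=11) → cum 140
  mile 39 (B, w=40) → cum 180
Optimal location: mile 27.

x = 27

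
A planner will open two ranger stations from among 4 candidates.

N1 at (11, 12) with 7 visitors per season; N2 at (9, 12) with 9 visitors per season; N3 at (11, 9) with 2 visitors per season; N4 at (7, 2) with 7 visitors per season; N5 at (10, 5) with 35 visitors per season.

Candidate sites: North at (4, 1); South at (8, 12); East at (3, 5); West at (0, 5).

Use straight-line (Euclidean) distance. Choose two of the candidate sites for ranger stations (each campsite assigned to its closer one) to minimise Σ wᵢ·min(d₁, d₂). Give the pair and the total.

{North, South}, total 313.0

Evaluate every pair (each demand assigned to the nearer of the two):
  {North, South}: total = 313.0
  {South, East}: total = 318.5
  {South, West}: total = 346.6
  {North, East}: total = 442.4
  {East, West}: total = 455.3
  {North, West}: total = 489.7
Best pair: {North, South} with total 313.0.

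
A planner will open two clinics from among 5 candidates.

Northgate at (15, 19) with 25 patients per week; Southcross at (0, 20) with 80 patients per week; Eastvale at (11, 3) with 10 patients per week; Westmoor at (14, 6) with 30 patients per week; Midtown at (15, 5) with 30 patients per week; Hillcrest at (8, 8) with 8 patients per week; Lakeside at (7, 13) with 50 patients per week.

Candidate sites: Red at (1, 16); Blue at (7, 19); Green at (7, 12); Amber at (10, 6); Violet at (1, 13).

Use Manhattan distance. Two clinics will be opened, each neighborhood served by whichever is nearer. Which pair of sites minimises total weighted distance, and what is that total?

Evaluate every pair (each demand assigned to the nearer of the two):
  {Blue, Amber}: total = 1512
  {Red, Amber}: total = 1647
  {Amber, Violet}: total = 1762
  {Red, Green}: total = 1835
  {Blue, Green}: total = 1900
  {Green, Amber}: total = 1997
  {Green, Violet}: total = 2075
  {Red, Blue}: total = 2456
  {Red, Violet}: total = 2681
  {Blue, Violet}: total = 2696
Best pair: {Blue, Amber} with total 1512.

{Blue, Amber}, total 1512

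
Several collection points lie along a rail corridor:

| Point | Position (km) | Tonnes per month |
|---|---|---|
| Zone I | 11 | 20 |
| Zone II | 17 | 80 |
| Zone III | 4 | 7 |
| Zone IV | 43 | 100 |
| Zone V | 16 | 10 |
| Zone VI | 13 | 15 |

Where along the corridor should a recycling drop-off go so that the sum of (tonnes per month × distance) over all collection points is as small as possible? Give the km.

For a sum of weighted absolute distances on a line, the optimum is the weighted median (not the mean). Total weight W = 232; half-weight = 116.
Sort by position and accumulate weight:
  km 4 (Zone III, w=7) → cum 7
  km 11 (Zone I, w=20) → cum 27
  km 13 (Zone VI, w=15) → cum 42
  km 16 (Zone V, w=10) → cum 52
  km 17 (Zone II, w=80) → cum 132  ≥ 116 → median here
  km 43 (Zone IV, w=100) → cum 232
Optimal location: km 17.

x = 17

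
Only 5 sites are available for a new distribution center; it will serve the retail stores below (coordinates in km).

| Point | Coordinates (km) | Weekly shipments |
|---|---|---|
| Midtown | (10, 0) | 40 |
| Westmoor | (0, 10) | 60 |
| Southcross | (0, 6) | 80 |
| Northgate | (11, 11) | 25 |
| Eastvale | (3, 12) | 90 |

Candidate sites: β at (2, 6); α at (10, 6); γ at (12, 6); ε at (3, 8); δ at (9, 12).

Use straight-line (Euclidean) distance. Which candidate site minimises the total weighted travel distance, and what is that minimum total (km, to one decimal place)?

Total weighted distance at each candidate:
  β (2, 6): total = 1633.2
  α (10, 6): total = 2643.5
  γ (12, 6): total = 3072.9
  ε (3, 8): total = 1503.6
  δ (9, 12): total = 2496.1
Minimum is at ε with total 1503.6 km.

ε, total 1503.6 km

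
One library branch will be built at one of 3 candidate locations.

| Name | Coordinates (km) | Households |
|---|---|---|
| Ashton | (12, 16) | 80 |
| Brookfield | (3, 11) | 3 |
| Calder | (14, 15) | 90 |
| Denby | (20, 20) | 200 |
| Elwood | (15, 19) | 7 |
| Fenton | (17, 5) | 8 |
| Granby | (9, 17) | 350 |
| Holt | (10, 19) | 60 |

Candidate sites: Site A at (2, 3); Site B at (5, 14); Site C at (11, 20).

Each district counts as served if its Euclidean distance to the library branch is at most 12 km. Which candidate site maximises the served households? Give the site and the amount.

Coverage radius r = 12 km; a point is covered iff (Δx)²+(Δy)² ≤ 12² = 144.
  Site A (2, 3): covers {Brookfield} → 3
  Site B (5, 14): covers {Ashton, Brookfield, Calder, Elwood, Granby, Holt} → 590
  Site C (11, 20): covers {Ashton, Calder, Denby, Elwood, Granby, Holt} → 787
Maximum coverage at Site C: 787 households.

Site C, covering 787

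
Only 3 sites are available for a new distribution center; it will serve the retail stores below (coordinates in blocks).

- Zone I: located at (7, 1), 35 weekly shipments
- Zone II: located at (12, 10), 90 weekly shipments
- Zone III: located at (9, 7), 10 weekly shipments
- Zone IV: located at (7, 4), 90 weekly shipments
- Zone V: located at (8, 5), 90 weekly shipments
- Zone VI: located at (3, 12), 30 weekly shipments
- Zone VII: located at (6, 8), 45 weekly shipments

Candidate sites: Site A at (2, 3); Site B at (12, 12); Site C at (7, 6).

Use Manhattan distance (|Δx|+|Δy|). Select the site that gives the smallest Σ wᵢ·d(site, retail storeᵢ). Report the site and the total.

Total weighted distance at each candidate:
  Site A (2, 3): total = 3850
  Site B (12, 12): total = 3700
  Site C (7, 6): total = 1810
Minimum is at Site C with total 1810 blocks.

Site C, total 1810 blocks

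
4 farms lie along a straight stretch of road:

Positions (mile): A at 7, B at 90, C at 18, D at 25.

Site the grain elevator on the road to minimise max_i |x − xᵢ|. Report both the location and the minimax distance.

location 48.5, max distance 41.5

The 1-center on a line is the midpoint of the two extreme points: leftmost at 7, rightmost at 90.
Optimal location = (7 + 90)/2 = 48.5; maximum distance = (90 − 7)/2 = 41.5.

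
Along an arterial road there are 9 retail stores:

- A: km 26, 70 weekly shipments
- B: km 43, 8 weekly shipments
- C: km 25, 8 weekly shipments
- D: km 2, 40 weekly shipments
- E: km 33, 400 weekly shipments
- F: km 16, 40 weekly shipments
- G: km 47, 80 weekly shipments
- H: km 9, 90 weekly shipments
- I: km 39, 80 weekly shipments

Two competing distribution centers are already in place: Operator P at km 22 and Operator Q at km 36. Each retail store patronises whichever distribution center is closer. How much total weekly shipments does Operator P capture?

The indifferent point is the midpoint (22+36)/2 = 29; retail stores left of it (closer to Operator P at 22) go to Operator P, those right go to Operator Q.
  D at 2 (w=40) → Operator P
  H at 9 (w=90) → Operator P
  F at 16 (w=40) → Operator P
  C at 25 (w=8) → Operator P
  A at 26 (w=70) → Operator P
  E at 33 (w=400) → Operator Q
  I at 39 (w=80) → Operator Q
  B at 43 (w=8) → Operator Q
  G at 47 (w=80) → Operator Q
Operator P captures 248; Operator Q captures 568.

248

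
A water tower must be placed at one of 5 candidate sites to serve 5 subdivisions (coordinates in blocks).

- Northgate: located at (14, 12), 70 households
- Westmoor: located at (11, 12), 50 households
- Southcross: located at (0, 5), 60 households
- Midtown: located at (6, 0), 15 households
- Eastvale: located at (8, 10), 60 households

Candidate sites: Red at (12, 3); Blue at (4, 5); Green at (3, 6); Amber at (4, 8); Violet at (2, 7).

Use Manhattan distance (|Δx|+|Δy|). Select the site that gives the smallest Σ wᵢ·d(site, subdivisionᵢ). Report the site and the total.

Amber, total 2460 blocks

Total weighted distance at each candidate:
  Red (12, 3): total = 2905
  Blue (4, 5): total = 2775
  Green (3, 6): total = 2805
  Amber (4, 8): total = 2460
  Violet (2, 7): total = 2835
Minimum is at Amber with total 2460 blocks.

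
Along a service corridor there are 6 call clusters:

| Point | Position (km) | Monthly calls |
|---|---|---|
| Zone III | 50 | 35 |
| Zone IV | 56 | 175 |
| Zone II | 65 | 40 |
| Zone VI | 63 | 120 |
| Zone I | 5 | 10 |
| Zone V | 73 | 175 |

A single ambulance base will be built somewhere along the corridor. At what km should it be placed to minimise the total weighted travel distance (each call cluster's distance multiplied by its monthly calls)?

For a sum of weighted absolute distances on a line, the optimum is the weighted median (not the mean). Total weight W = 555; half-weight = 277.5.
Sort by position and accumulate weight:
  km 5 (Zone I, w=10) → cum 10
  km 50 (Zone III, w=35) → cum 45
  km 56 (Zone IV, w=175) → cum 220
  km 63 (Zone VI, w=120) → cum 340  ≥ 277.5 → median here
  km 65 (Zone II, w=40) → cum 380
  km 73 (Zone V, w=175) → cum 555
Optimal location: km 63.

x = 63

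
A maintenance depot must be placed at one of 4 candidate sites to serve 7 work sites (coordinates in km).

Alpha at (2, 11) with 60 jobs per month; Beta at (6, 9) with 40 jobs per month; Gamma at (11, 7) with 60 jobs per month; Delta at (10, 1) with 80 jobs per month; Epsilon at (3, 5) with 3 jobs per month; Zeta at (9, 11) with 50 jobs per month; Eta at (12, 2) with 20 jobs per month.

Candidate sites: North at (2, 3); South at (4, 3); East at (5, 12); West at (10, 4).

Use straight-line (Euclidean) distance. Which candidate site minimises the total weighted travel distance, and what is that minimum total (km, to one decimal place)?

West, total 1755.0 km

Total weighted distance at each candidate:
  North (2, 3): total = 2758.3
  South (4, 3): total = 2377.1
  East (5, 12): total = 2223.6
  West (10, 4): total = 1755.0
Minimum is at West with total 1755.0 km.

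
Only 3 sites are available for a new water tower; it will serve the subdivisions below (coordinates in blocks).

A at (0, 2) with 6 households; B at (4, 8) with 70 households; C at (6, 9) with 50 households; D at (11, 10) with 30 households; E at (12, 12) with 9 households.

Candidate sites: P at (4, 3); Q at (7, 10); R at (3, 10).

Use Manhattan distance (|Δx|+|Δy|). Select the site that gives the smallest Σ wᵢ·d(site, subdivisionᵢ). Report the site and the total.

Q, total 723 blocks

Total weighted distance at each candidate:
  P (4, 3): total = 1353
  Q (7, 10): total = 723
  R (3, 10): total = 815
Minimum is at Q with total 723 blocks.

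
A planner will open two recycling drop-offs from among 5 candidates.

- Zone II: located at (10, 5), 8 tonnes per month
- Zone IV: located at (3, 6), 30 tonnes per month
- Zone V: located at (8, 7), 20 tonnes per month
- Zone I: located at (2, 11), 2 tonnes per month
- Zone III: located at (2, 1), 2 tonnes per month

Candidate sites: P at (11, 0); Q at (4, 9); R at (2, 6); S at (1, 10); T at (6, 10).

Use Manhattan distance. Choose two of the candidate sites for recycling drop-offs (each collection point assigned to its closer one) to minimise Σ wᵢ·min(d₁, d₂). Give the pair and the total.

{R, T}, total 222

Evaluate every pair (each demand assigned to the nearer of the two):
  {R, T}: total = 222
  {P, R}: total = 238
  {Q, R}: total = 240
  {R, S}: total = 256
  {P, Q}: total = 316
  {Q, T}: total = 320
  {Q, S}: total = 344
  {S, T}: total = 376
  {P, T}: total = 388
  {P, S}: total = 452
Best pair: {R, T} with total 222.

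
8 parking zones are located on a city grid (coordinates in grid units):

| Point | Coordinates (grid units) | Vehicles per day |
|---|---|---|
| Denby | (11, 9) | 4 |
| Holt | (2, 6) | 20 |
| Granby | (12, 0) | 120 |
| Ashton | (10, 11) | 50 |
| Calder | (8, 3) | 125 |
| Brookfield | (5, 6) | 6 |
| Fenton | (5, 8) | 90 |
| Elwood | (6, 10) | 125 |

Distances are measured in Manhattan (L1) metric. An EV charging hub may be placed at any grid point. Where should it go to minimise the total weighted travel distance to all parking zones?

Manhattan distance separates: Σwᵢ(|x−xᵢ|+|y−yᵢ|) = Σwᵢ|x−xᵢ| + Σwᵢ|y−yᵢ|, so x and y are optimised independently as 1-D weighted medians.
Total weight W = 540; half = 270.
x-coordinate, sorted with cumulative weight:
  x=2 (Holt, w=20) cum 20
  x=5 (Brookfield, w=6) cum 26
  x=5 (Fenton, w=90) cum 116
  x=6 (Elwood, w=125) cum 241
  x=8 (Calder, w=125) cum 366  ← median
  x=10 (Ashton, w=50) cum 416
  x=11 (Denby, w=4) cum 420
  x=12 (Granby, w=120) cum 540
⇒ x* = 8
y-coordinate, sorted with cumulative weight:
  y=0 (Granby, w=120) cum 120
  y=3 (Calder, w=125) cum 245
  y=6 (Holt, w=20) cum 265
  y=6 (Brookfield, w=6) cum 271  ← median
  y=8 (Fenton, w=90) cum 361
  y=9 (Denby, w=4) cum 365
  y=10 (Elwood, w=125) cum 490
  y=11 (Ashton, w=50) cum 540
⇒ y* = 6

(8, 6)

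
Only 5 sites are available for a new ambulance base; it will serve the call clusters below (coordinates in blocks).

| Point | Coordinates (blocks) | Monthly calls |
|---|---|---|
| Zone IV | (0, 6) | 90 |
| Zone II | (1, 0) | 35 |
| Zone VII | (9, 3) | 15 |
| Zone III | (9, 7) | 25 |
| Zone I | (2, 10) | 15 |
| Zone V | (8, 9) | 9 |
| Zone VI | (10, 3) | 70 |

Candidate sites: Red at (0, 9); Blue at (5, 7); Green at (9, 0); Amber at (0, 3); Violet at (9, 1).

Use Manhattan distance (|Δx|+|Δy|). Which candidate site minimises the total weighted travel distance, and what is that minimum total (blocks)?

Total weighted distance at each candidate:
  Red (0, 9): total = 2357
  Blue (5, 7): total = 1910
  Green (9, 0): total = 2475
  Amber (0, 3): total = 1831
  Violet (9, 1): total = 2286
Minimum is at Amber with total 1831 blocks.

Amber, total 1831 blocks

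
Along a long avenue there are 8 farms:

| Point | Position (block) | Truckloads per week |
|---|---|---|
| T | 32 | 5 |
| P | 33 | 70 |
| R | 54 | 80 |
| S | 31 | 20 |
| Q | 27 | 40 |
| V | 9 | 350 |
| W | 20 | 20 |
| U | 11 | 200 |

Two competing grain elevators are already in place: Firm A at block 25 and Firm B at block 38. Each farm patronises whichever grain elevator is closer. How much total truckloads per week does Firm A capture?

The indifferent point is the midpoint (25+38)/2 = 31.5; farms left of it (closer to Firm A at 25) go to Firm A, those right go to Firm B.
  V at 9 (w=350) → Firm A
  U at 11 (w=200) → Firm A
  W at 20 (w=20) → Firm A
  Q at 27 (w=40) → Firm A
  S at 31 (w=20) → Firm A
  T at 32 (w=5) → Firm B
  P at 33 (w=70) → Firm B
  R at 54 (w=80) → Firm B
Firm A captures 630; Firm B captures 155.

630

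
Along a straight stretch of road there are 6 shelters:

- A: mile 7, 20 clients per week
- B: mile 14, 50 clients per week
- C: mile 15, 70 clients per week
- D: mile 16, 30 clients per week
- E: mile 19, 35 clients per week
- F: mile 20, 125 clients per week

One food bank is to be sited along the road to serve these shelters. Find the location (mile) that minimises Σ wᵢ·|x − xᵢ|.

For a sum of weighted absolute distances on a line, the optimum is the weighted median (not the mean). Total weight W = 330; half-weight = 165.
Sort by position and accumulate weight:
  mile 7 (A, w=20) → cum 20
  mile 14 (B, w=50) → cum 70
  mile 15 (C, w=70) → cum 140
  mile 16 (D, w=30) → cum 170  ≥ 165 → median here
  mile 19 (E, w=35) → cum 205
  mile 20 (F, w=125) → cum 330
Optimal location: mile 16.

x = 16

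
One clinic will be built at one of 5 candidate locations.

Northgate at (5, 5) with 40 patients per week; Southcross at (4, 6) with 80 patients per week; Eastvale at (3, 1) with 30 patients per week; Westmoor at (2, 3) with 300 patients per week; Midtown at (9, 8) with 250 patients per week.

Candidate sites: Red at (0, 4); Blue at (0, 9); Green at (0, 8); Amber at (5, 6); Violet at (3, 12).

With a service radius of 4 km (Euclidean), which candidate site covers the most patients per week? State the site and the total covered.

Coverage radius r = 4 km; a point is covered iff (Δx)²+(Δy)² ≤ 4² = 16.
  Red (0, 4): covers {Westmoor} → 300
  Blue (0, 9): covers {none} → 0
  Green (0, 8): covers {none} → 0
  Amber (5, 6): covers {Northgate, Southcross} → 120
  Violet (3, 12): covers {none} → 0
Maximum coverage at Red: 300 patients per week.

Red, covering 300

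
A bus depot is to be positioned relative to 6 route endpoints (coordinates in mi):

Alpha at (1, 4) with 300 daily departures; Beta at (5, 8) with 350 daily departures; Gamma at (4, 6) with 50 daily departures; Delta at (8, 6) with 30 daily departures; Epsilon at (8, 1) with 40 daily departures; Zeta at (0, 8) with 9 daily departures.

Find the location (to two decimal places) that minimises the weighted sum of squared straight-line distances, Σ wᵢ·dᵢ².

The minimiser of Σwᵢ‖p−pᵢ‖² is the weighted centroid p* = (Σwᵢpᵢ)/(Σwᵢ).
Σwᵢ = 779.
Σwᵢxᵢ = 300·1 + 350·5 + 50·4 + 30·8 + 40·8 + 9·0 = 2810.
Σwᵢyᵢ = 300·4 + 350·8 + 50·6 + 30·6 + 40·1 + 9·8 = 4592.
x* = 2810/779 = 3.61, y* = 4592/779 = 5.89.

(3.61, 5.89)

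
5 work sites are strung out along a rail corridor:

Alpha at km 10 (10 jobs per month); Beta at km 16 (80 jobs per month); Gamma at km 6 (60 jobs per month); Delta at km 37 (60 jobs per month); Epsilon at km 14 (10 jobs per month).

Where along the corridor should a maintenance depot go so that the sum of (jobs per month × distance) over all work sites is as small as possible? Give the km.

For a sum of weighted absolute distances on a line, the optimum is the weighted median (not the mean). Total weight W = 220; half-weight = 110.
Sort by position and accumulate weight:
  km 6 (Gamma, w=60) → cum 60
  km 10 (Alpha, w=10) → cum 70
  km 14 (Epsilon, w=10) → cum 80
  km 16 (Beta, w=80) → cum 160  ≥ 110 → median here
  km 37 (Delta, w=60) → cum 220
Optimal location: km 16.

x = 16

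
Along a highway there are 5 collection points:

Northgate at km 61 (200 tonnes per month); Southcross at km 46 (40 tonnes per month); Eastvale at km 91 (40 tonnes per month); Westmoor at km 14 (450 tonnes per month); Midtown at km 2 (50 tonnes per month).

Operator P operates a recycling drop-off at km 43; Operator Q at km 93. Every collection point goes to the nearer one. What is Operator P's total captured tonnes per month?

The indifferent point is the midpoint (43+93)/2 = 68; collection points left of it (closer to Operator P at 43) go to Operator P, those right go to Operator Q.
  Midtown at 2 (w=50) → Operator P
  Westmoor at 14 (w=450) → Operator P
  Southcross at 46 (w=40) → Operator P
  Northgate at 61 (w=200) → Operator P
  Eastvale at 91 (w=40) → Operator Q
Operator P captures 740; Operator Q captures 40.

740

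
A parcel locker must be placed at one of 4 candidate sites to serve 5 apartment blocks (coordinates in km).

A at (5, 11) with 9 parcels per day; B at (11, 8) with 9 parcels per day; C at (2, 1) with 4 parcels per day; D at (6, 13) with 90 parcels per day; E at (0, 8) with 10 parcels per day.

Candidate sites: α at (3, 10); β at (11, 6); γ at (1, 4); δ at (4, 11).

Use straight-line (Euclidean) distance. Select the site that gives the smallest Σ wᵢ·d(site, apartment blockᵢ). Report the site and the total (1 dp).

δ, total 422.9 km

Total weighted distance at each candidate:
  α (3, 10): total = 548.5
  β (11, 6): total = 1015.5
  γ (1, 4): total = 1150.0
  δ (4, 11): total = 422.9
Minimum is at δ with total 422.9 km.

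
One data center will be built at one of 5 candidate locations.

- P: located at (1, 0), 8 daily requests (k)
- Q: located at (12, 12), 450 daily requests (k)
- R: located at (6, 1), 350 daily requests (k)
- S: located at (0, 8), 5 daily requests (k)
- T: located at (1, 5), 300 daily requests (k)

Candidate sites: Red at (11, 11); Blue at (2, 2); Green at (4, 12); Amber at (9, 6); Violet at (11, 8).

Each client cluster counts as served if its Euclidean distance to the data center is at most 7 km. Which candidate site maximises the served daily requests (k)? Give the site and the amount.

Amber, covering 800

Coverage radius r = 7 km; a point is covered iff (Δx)²+(Δy)² ≤ 7² = 49.
  Red (11, 11): covers {Q} → 450
  Blue (2, 2): covers {P, R, S, T} → 663
  Green (4, 12): covers {S} → 5
  Amber (9, 6): covers {Q, R} → 800
  Violet (11, 8): covers {Q} → 450
Maximum coverage at Amber: 800 daily requests (k).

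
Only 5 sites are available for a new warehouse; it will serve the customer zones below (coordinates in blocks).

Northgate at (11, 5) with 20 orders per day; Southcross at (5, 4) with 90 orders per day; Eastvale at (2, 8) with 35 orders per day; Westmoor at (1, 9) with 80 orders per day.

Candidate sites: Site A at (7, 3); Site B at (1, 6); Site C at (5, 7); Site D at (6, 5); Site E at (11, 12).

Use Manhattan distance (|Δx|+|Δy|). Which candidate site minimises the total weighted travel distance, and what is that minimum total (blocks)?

Total weighted distance at each candidate:
  Site A (7, 3): total = 1700
  Site B (1, 6): total = 1105
  Site C (5, 7): total = 1050
  Site D (6, 5): total = 1245
  Site E (11, 12): total = 2895
Minimum is at Site C with total 1050 blocks.

Site C, total 1050 blocks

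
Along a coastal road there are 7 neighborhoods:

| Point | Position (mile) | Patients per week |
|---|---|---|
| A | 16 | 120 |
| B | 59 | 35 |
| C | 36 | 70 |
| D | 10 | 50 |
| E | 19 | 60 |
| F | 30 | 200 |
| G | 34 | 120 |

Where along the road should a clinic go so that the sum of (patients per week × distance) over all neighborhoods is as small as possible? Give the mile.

x = 30

For a sum of weighted absolute distances on a line, the optimum is the weighted median (not the mean). Total weight W = 655; half-weight = 327.5.
Sort by position and accumulate weight:
  mile 10 (D, w=50) → cum 50
  mile 16 (A, w=120) → cum 170
  mile 19 (E, w=60) → cum 230
  mile 30 (F, w=200) → cum 430  ≥ 327.5 → median here
  mile 34 (G, w=120) → cum 550
  mile 36 (C, w=70) → cum 620
  mile 59 (B, w=35) → cum 655
Optimal location: mile 30.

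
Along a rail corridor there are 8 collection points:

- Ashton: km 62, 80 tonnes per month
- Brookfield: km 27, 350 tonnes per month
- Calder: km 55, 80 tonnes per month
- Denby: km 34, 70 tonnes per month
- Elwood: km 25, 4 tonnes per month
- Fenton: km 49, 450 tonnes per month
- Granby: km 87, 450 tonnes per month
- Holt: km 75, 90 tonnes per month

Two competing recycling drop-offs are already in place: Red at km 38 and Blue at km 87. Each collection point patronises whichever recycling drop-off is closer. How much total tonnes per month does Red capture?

The indifferent point is the midpoint (38+87)/2 = 62.5; collection points left of it (closer to Red at 38) go to Red, those right go to Blue.
  Elwood at 25 (w=4) → Red
  Brookfield at 27 (w=350) → Red
  Denby at 34 (w=70) → Red
  Fenton at 49 (w=450) → Red
  Calder at 55 (w=80) → Red
  Ashton at 62 (w=80) → Red
  Holt at 75 (w=90) → Blue
  Granby at 87 (w=450) → Blue
Red captures 1034; Blue captures 540.

1034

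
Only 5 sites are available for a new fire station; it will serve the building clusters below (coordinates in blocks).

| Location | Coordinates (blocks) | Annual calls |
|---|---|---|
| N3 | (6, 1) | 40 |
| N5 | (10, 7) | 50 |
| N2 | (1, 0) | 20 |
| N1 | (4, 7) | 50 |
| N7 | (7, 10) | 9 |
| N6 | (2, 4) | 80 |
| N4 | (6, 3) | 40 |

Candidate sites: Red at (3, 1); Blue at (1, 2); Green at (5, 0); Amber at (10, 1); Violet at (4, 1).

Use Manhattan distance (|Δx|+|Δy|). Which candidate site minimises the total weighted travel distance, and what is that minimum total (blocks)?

Total weighted distance at each candidate:
  Red (3, 1): total = 1817
  Blue (1, 2): total = 1986
  Green (5, 0): total = 1988
  Amber (10, 1): total = 2488
  Violet (4, 1): total = 1728
Minimum is at Violet with total 1728 blocks.

Violet, total 1728 blocks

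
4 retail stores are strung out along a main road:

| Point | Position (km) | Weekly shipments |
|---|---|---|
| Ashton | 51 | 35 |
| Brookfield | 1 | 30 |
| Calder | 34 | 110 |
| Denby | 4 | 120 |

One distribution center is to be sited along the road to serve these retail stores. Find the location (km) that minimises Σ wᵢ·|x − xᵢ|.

For a sum of weighted absolute distances on a line, the optimum is the weighted median (not the mean). Total weight W = 295; half-weight = 147.5.
Sort by position and accumulate weight:
  km 1 (Brookfield, w=30) → cum 30
  km 4 (Denby, w=120) → cum 150  ≥ 147.5 → median here
  km 34 (Calder, w=110) → cum 260
  km 51 (Ashton, w=35) → cum 295
Optimal location: km 4.

x = 4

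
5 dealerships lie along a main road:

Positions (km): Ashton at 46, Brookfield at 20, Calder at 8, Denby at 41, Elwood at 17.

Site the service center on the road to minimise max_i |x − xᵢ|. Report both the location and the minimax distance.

The 1-center on a line is the midpoint of the two extreme points: leftmost at 8, rightmost at 46.
Optimal location = (8 + 46)/2 = 27; maximum distance = (46 − 8)/2 = 19.

location 27, max distance 19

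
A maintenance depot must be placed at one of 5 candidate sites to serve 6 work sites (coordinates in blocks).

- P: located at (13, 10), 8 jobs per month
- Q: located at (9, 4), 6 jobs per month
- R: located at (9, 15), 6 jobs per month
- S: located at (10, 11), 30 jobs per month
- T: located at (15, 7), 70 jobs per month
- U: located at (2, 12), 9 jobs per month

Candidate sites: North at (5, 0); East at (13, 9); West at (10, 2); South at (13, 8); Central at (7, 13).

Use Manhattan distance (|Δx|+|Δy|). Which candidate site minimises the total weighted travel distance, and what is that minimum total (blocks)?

Total weighted distance at each candidate:
  North (5, 0): total = 2111
  East (13, 9): total = 678
  West (10, 2): total = 1322
  South (13, 8): total = 655
  Central (7, 13): total = 1346
Minimum is at South with total 655 blocks.

South, total 655 blocks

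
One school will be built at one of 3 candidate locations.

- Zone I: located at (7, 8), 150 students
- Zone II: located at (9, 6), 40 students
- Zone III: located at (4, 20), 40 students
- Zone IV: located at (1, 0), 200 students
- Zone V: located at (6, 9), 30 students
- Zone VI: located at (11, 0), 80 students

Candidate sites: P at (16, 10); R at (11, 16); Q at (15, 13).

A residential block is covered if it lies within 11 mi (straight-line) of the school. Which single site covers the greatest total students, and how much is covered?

Coverage radius r = 11 mi; a point is covered iff (Δx)²+(Δy)² ≤ 11² = 121.
  P (16, 10): covers {Zone I, Zone II, Zone V} → 220
  R (11, 16): covers {Zone I, Zone II, Zone III, Zone V} → 260
  Q (15, 13): covers {Zone I, Zone II, Zone V} → 220
Maximum coverage at R: 260 students.

R, covering 260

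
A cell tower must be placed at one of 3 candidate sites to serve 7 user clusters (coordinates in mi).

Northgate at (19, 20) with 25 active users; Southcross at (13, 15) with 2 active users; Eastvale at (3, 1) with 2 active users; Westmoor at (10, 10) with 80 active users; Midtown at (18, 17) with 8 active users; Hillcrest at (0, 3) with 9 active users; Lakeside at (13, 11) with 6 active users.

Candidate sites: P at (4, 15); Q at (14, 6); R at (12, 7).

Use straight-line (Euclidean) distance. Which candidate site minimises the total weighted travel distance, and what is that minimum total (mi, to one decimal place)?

Total weighted distance at each candidate:
  P (4, 15): total = 1352.2
  Q (14, 6): total = 1119.6
  R (12, 7): total = 927.2
Minimum is at R with total 927.2 mi.

R, total 927.2 mi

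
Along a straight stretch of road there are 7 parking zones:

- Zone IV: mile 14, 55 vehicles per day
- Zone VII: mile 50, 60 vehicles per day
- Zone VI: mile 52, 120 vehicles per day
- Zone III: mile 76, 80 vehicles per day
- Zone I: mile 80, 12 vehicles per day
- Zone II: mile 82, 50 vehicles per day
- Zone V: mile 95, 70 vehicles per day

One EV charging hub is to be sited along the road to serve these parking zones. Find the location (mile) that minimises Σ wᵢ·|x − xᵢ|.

For a sum of weighted absolute distances on a line, the optimum is the weighted median (not the mean). Total weight W = 447; half-weight = 223.5.
Sort by position and accumulate weight:
  mile 14 (Zone IV, w=55) → cum 55
  mile 50 (Zone VII, w=60) → cum 115
  mile 52 (Zone VI, w=120) → cum 235  ≥ 223.5 → median here
  mile 76 (Zone III, w=80) → cum 315
  mile 80 (Zone I, w=12) → cum 327
  mile 82 (Zone II, w=50) → cum 377
  mile 95 (Zone V, w=70) → cum 447
Optimal location: mile 52.

x = 52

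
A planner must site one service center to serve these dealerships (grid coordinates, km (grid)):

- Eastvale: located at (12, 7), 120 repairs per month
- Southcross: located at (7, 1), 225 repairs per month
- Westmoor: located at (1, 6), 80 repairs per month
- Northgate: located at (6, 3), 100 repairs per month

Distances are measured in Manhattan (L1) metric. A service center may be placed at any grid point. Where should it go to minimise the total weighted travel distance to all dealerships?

(7, 3)

Manhattan distance separates: Σwᵢ(|x−xᵢ|+|y−yᵢ|) = Σwᵢ|x−xᵢ| + Σwᵢ|y−yᵢ|, so x and y are optimised independently as 1-D weighted medians.
Total weight W = 525; half = 262.5.
x-coordinate, sorted with cumulative weight:
  x=1 (Westmoor, w=80) cum 80
  x=6 (Northgate, w=100) cum 180
  x=7 (Southcross, w=225) cum 405  ← median
  x=12 (Eastvale, w=120) cum 525
⇒ x* = 7
y-coordinate, sorted with cumulative weight:
  y=1 (Southcross, w=225) cum 225
  y=3 (Northgate, w=100) cum 325  ← median
  y=6 (Westmoor, w=80) cum 405
  y=7 (Eastvale, w=120) cum 525
⇒ y* = 3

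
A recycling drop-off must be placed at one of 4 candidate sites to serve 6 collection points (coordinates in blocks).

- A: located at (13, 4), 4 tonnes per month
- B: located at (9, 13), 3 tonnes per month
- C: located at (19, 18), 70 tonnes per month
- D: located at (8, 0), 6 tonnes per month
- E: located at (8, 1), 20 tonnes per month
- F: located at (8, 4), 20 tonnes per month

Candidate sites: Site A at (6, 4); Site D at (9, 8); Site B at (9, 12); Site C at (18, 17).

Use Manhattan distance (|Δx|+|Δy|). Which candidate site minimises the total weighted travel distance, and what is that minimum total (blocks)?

Total weighted distance at each candidate:
  Site A (6, 4): total = 2130
  Site D (9, 8): total = 1761
  Site B (9, 12): total = 1669
  Site C (18, 17): total = 1393
Minimum is at Site C with total 1393 blocks.

Site C, total 1393 blocks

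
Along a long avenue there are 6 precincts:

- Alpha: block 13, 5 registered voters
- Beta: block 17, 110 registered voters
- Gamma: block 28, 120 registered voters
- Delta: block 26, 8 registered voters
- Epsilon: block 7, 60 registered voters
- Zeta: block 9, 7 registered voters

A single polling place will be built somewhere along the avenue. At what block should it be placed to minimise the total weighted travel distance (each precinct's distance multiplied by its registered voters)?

x = 17

For a sum of weighted absolute distances on a line, the optimum is the weighted median (not the mean). Total weight W = 310; half-weight = 155.
Sort by position and accumulate weight:
  block 7 (Epsilon, w=60) → cum 60
  block 9 (Zeta, w=7) → cum 67
  block 13 (Alpha, w=5) → cum 72
  block 17 (Beta, w=110) → cum 182  ≥ 155 → median here
  block 26 (Delta, w=8) → cum 190
  block 28 (Gamma, w=120) → cum 310
Optimal location: block 17.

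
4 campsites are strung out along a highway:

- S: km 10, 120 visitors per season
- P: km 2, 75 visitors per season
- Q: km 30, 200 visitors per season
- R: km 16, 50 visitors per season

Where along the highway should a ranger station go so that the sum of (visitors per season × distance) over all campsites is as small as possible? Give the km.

For a sum of weighted absolute distances on a line, the optimum is the weighted median (not the mean). Total weight W = 445; half-weight = 222.5.
Sort by position and accumulate weight:
  km 2 (P, w=75) → cum 75
  km 10 (S, w=120) → cum 195
  km 16 (R, w=50) → cum 245  ≥ 222.5 → median here
  km 30 (Q, w=200) → cum 445
Optimal location: km 16.

x = 16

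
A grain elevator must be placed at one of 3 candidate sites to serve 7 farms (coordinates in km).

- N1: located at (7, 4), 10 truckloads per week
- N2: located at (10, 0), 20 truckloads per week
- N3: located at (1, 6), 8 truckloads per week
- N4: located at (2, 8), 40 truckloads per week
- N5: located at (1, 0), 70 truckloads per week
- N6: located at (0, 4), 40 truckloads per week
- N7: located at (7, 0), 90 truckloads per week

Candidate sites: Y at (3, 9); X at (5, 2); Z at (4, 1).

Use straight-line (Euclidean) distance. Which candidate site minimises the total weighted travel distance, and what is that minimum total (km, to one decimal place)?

Z, total 1207.9 km

Total weighted distance at each candidate:
  Y (3, 9): total = 2142.5
  X (5, 2): total = 1232.6
  Z (4, 1): total = 1207.9
Minimum is at Z with total 1207.9 km.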